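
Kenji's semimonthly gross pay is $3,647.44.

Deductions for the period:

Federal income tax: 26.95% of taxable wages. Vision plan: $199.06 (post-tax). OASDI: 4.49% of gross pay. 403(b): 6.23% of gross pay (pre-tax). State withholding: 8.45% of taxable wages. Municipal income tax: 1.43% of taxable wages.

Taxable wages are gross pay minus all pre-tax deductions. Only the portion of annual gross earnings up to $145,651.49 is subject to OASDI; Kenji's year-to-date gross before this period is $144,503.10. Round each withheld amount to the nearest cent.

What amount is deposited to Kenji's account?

$1,909.92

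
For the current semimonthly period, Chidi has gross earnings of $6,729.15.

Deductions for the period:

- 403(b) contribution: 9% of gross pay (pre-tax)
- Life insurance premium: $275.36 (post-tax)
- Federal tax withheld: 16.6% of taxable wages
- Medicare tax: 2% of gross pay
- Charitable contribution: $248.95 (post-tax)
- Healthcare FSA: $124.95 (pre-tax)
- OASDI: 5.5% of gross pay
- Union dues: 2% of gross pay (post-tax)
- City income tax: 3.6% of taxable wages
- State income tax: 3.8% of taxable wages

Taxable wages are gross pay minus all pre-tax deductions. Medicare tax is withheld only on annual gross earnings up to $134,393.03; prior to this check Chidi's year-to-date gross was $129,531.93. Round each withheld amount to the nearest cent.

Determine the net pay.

$3,432.71

Healthcare FSA: $124.95
403(b) contribution: $6,729.15 × 0.09 = $605.62
Pre-tax total = $124.95 + $605.62 = $730.57
Taxable wages = $6,729.15 − $730.57 = $5,998.58
Federal tax withheld: $5,998.58 × 0.166 = $995.76
City income tax: $5,998.58 × 0.036 = $215.95
State income tax: $5,998.58 × 0.038 = $227.95
Medicare tax: only $134,393.03 − $129,531.93 = $4,861.10 of this check is subject → $4,861.10 × 0.02 = $97.22
OASDI: $6,729.15 × 0.055 = $370.10
Union dues: $6,729.15 × 0.02 = $134.58
Charitable contribution: $248.95
Life insurance premium: $275.36
Total deductions = $124.95 + $605.62 + $995.76 + $215.95 + $227.95 + $97.22 + $370.10 + $134.58 + $248.95 + $275.36 = $3,296.44
Net pay = $6,729.15 − $3,296.44 = $3,432.71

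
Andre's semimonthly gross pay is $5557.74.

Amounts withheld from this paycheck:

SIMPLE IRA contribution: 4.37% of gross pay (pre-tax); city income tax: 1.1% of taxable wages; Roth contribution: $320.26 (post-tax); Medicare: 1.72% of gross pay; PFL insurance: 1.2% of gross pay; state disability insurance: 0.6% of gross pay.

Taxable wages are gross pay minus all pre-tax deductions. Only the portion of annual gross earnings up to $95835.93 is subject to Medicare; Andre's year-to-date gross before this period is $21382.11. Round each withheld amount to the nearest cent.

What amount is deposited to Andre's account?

SIMPLE IRA contribution: $5557.74 × 0.0437 = $242.87
Taxable wages = $5557.74 − $242.87 = $5314.87
City income tax: $5314.87 × 0.011 = $58.46
Medicare: cap not yet reached, full $5557.74 is subject → $5557.74 × 0.0172 = $95.59
PFL insurance: $5557.74 × 0.012 = $66.69
State disability insurance: $5557.74 × 0.006 = $33.35
Roth contribution: $320.26
Total deductions = $242.87 + $58.46 + $95.59 + $66.69 + $33.35 + $320.26 = $817.22
Net pay = $5557.74 − $817.22 = $4740.52

$4740.52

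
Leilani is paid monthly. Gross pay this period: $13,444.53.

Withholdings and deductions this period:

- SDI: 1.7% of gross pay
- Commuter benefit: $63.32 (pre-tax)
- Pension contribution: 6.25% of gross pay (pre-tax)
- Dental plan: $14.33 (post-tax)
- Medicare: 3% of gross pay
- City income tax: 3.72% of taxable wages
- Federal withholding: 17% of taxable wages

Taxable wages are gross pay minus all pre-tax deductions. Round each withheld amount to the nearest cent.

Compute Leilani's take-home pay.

$9,296.22

Pension contribution: $13,444.53 × 0.0625 = $840.28
Commuter benefit: $63.32
Pre-tax total = $840.28 + $63.32 = $903.60
Taxable wages = $13,444.53 − $903.60 = $12,540.93
City income tax: $12,540.93 × 0.0372 = $466.52
Federal withholding: $12,540.93 × 0.17 = $2,131.96
Medicare: $13,444.53 × 0.03 = $403.34
SDI: $13,444.53 × 0.017 = $228.56
Dental plan: $14.33
Total deductions = $840.28 + $63.32 + $466.52 + $2,131.96 + $403.34 + $228.56 + $14.33 = $4,148.31
Net pay = $13,444.53 − $4,148.31 = $9,296.22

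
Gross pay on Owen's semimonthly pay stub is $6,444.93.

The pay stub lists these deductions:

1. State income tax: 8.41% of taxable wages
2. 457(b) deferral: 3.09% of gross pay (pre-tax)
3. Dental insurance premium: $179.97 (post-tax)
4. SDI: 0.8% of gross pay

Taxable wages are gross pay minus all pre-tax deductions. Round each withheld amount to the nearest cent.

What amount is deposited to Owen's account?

$5,488.98

457(b) deferral: $6,444.93 × 0.0309 = $199.15
Taxable wages = $6,444.93 − $199.15 = $6,245.78
State income tax: $6,245.78 × 0.0841 = $525.27
SDI: $6,444.93 × 0.008 = $51.56
Dental insurance premium: $179.97
Total deductions = $199.15 + $525.27 + $51.56 + $179.97 = $955.95
Net pay = $6,444.93 − $955.95 = $5,488.98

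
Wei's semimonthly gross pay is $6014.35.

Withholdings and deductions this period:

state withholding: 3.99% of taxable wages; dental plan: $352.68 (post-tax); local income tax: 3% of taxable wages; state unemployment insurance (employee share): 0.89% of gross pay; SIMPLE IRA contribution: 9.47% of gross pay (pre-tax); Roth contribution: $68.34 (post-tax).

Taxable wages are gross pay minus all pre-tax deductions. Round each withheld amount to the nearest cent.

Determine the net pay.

SIMPLE IRA contribution: $6014.35 × 0.0947 = $569.56
Taxable wages = $6014.35 − $569.56 = $5444.79
State withholding: $5444.79 × 0.0399 = $217.25
Local income tax: $5444.79 × 0.03 = $163.34
State unemployment insurance (employee share): $6014.35 × 0.0089 = $53.53
Roth contribution: $68.34
Dental plan: $352.68
Total deductions = $569.56 + $217.25 + $163.34 + $53.53 + $68.34 + $352.68 = $1424.70
Net pay = $6014.35 − $1424.70 = $4589.65

$4589.65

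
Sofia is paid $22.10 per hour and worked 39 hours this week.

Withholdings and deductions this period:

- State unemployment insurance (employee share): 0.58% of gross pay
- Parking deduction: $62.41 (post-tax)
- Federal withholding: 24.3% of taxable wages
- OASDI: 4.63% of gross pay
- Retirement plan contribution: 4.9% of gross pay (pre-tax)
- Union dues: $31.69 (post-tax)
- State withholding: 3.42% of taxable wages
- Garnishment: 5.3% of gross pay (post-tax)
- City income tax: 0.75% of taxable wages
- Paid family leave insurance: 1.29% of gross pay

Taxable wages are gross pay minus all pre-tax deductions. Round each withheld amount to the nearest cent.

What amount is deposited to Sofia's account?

$390.50

Gross pay: 39 × $22.10 = $861.90
Retirement plan contribution: $861.90 × 0.049 = $42.23
Taxable wages = $861.90 − $42.23 = $819.67
Federal withholding: $819.67 × 0.243 = $199.18
State withholding: $819.67 × 0.0342 = $28.03
City income tax: $819.67 × 0.0075 = $6.15
State unemployment insurance (employee share): $861.90 × 0.0058 = $5.00
OASDI: $861.90 × 0.0463 = $39.91
Paid family leave insurance: $861.90 × 0.0129 = $11.12
Parking deduction: $62.41
Garnishment: $861.90 × 0.053 = $45.68
Union dues: $31.69
Total deductions = $42.23 + $199.18 + $28.03 + $6.15 + $5.00 + $39.91 + $11.12 + $62.41 + $45.68 + $31.69 = $471.40
Net pay = $861.90 − $471.40 = $390.50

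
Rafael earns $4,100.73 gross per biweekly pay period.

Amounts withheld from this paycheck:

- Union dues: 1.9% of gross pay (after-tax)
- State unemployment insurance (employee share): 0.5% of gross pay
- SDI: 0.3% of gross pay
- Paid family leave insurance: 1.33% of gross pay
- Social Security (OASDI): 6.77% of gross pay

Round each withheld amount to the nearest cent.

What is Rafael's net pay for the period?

SDI: $4,100.73 × 0.003 = $12.30
State unemployment insurance (employee share): $4,100.73 × 0.005 = $20.50
Paid family leave insurance: $4,100.73 × 0.0133 = $54.54
Social Security (OASDI): $4,100.73 × 0.0677 = $277.62
Union dues: $4,100.73 × 0.019 = $77.91
Total deductions = $12.30 + $20.50 + $54.54 + $277.62 + $77.91 = $442.87
Net pay = $4,100.73 − $442.87 = $3,657.86

$3,657.86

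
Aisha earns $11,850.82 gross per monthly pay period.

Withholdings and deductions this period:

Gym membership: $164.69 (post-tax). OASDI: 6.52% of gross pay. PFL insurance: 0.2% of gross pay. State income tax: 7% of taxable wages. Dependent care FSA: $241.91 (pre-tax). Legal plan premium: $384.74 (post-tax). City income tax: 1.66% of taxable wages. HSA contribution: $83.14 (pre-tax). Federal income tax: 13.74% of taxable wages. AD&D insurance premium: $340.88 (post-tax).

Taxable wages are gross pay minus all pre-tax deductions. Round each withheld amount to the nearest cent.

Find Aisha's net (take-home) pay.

$7,257.32

HSA contribution: $83.14
Dependent care FSA: $241.91
Pre-tax total = $83.14 + $241.91 = $325.05
Taxable wages = $11,850.82 − $325.05 = $11,525.77
City income tax: $11,525.77 × 0.0166 = $191.33
Federal income tax: $11,525.77 × 0.1374 = $1,583.64
State income tax: $11,525.77 × 0.07 = $806.80
OASDI: $11,850.82 × 0.0652 = $772.67
PFL insurance: $11,850.82 × 0.002 = $23.70
Gym membership: $164.69
AD&D insurance premium: $340.88
Legal plan premium: $384.74
Total deductions = $83.14 + $241.91 + $191.33 + $1,583.64 + $806.80 + $772.67 + $23.70 + $164.69 + $340.88 + $384.74 = $4,593.50
Net pay = $11,850.82 − $4,593.50 = $7,257.32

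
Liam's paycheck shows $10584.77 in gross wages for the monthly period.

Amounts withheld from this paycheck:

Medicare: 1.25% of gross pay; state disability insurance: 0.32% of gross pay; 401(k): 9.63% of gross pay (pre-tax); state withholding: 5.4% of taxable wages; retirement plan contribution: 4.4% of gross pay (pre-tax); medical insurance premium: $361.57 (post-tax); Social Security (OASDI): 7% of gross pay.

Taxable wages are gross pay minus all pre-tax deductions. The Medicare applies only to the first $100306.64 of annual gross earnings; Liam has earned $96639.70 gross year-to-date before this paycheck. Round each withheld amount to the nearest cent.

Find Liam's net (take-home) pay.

$7426.13

Retirement plan contribution: $10584.77 × 0.044 = $465.73
401(k): $10584.77 × 0.0963 = $1019.31
Pre-tax total = $465.73 + $1019.31 = $1485.04
Taxable wages = $10584.77 − $1485.04 = $9099.73
State withholding: $9099.73 × 0.054 = $491.39
Social Security (OASDI): $10584.77 × 0.07 = $740.93
Medicare: only $100306.64 − $96639.70 = $3666.94 of this check is subject → $3666.94 × 0.0125 = $45.84
State disability insurance: $10584.77 × 0.0032 = $33.87
Medical insurance premium: $361.57
Total deductions = $465.73 + $1019.31 + $491.39 + $740.93 + $45.84 + $33.87 + $361.57 = $3158.64
Net pay = $10584.77 − $3158.64 = $7426.13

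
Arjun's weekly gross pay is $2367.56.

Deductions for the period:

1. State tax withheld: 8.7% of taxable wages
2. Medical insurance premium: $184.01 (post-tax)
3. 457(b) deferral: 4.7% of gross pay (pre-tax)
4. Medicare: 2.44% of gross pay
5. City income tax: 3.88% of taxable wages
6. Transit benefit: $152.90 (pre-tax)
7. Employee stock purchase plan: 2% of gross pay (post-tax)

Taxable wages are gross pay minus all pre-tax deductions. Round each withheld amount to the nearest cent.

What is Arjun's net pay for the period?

$1549.65

457(b) deferral: $2367.56 × 0.047 = $111.28
Transit benefit: $152.90
Pre-tax total = $111.28 + $152.90 = $264.18
Taxable wages = $2367.56 − $264.18 = $2103.38
State tax withheld: $2103.38 × 0.087 = $182.99
City income tax: $2103.38 × 0.0388 = $81.61
Medicare: $2367.56 × 0.0244 = $57.77
Employee stock purchase plan: $2367.56 × 0.02 = $47.35
Medical insurance premium: $184.01
Total deductions = $111.28 + $152.90 + $182.99 + $81.61 + $57.77 + $47.35 + $184.01 = $817.91
Net pay = $2367.56 − $817.91 = $1549.65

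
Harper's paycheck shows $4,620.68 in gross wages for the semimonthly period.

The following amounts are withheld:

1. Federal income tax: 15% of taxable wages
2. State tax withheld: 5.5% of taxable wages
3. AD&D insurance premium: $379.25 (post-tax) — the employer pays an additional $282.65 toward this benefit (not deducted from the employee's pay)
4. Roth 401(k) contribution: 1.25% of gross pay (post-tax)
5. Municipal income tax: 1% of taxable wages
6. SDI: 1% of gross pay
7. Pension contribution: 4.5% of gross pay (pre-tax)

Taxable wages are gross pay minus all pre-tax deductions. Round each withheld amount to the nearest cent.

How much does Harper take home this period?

$2,980.79

Pension contribution: $4,620.68 × 0.045 = $207.93
Taxable wages = $4,620.68 − $207.93 = $4,412.75
State tax withheld: $4,412.75 × 0.055 = $242.70
Municipal income tax: $4,412.75 × 0.01 = $44.13
Federal income tax: $4,412.75 × 0.15 = $661.91
SDI: $4,620.68 × 0.01 = $46.21
Roth 401(k) contribution: $4,620.68 × 0.0125 = $57.76
AD&D insurance premium: $379.25
(Employer's $282.65 toward AD&D insurance premium is not withheld from the employee.)
Total deductions = $207.93 + $242.70 + $44.13 + $661.91 + $46.21 + $57.76 + $379.25 = $1,639.89
Net pay = $4,620.68 − $1,639.89 = $2,980.79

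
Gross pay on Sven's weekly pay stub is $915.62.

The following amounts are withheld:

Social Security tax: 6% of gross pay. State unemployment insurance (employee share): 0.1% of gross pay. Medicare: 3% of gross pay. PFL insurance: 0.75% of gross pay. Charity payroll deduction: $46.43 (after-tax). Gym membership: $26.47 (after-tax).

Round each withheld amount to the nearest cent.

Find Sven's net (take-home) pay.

$752.52

Medicare: $915.62 × 0.03 = $27.47
PFL insurance: $915.62 × 0.0075 = $6.87
State unemployment insurance (employee share): $915.62 × 0.001 = $0.92
Social Security tax: $915.62 × 0.06 = $54.94
Gym membership: $26.47
Charity payroll deduction: $46.43
Total deductions = $27.47 + $6.87 + $0.92 + $54.94 + $26.47 + $46.43 = $163.10
Net pay = $915.62 − $163.10 = $752.52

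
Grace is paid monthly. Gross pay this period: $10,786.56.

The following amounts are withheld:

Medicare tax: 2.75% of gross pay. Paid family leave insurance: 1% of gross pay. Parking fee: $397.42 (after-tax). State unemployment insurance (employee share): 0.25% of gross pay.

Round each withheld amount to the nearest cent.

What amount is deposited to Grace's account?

$9,957.67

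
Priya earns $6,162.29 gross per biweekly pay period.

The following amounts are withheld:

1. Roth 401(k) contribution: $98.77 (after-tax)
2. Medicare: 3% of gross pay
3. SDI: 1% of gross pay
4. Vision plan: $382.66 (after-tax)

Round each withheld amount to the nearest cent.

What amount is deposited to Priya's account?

$5,434.37

SDI: $6,162.29 × 0.01 = $61.62
Medicare: $6,162.29 × 0.03 = $184.87
Roth 401(k) contribution: $98.77
Vision plan: $382.66
Total deductions = $61.62 + $184.87 + $98.77 + $382.66 = $727.92
Net pay = $6,162.29 − $727.92 = $5,434.37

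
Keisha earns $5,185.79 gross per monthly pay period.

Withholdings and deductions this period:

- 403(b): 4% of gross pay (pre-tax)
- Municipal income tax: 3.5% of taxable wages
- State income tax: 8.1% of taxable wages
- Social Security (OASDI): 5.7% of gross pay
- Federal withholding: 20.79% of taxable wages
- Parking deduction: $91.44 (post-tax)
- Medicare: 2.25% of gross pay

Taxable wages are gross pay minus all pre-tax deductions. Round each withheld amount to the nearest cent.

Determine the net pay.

$2,862.16

403(b): $5,185.79 × 0.04 = $207.43
Taxable wages = $5,185.79 − $207.43 = $4,978.36
Federal withholding: $4,978.36 × 0.2079 = $1,035.00
State income tax: $4,978.36 × 0.081 = $403.25
Municipal income tax: $4,978.36 × 0.035 = $174.24
Medicare: $5,185.79 × 0.0225 = $116.68
Social Security (OASDI): $5,185.79 × 0.057 = $295.59
Parking deduction: $91.44
Total deductions = $207.43 + $1,035.00 + $403.25 + $174.24 + $116.68 + $295.59 + $91.44 = $2,323.63
Net pay = $5,185.79 − $2,323.63 = $2,862.16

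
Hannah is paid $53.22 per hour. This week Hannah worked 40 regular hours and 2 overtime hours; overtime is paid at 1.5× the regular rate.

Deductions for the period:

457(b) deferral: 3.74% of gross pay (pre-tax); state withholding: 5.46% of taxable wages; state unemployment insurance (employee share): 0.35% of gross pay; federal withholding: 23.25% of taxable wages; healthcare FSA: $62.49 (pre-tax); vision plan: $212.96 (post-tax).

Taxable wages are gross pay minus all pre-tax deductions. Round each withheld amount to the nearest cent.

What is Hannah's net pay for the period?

$1304.91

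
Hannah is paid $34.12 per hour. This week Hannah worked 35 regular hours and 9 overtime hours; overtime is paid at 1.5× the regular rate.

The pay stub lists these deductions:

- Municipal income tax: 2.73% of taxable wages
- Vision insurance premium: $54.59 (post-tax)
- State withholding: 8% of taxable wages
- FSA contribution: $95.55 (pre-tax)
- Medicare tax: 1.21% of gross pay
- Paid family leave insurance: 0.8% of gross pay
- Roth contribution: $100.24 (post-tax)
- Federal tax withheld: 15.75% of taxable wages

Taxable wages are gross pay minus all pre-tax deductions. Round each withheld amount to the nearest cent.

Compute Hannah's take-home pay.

$958.28

Regular pay: 35 × $34.12 = $1,194.20
Overtime pay: 9 × $34.12 × 1.5 = $460.62
Gross pay = $1,194.20 + $460.62 = $1,654.82
FSA contribution: $95.55
Taxable wages = $1,654.82 − $95.55 = $1,559.27
State withholding: $1,559.27 × 0.08 = $124.74
Federal tax withheld: $1,559.27 × 0.1575 = $245.59
Municipal income tax: $1,559.27 × 0.0273 = $42.57
Paid family leave insurance: $1,654.82 × 0.008 = $13.24
Medicare tax: $1,654.82 × 0.0121 = $20.02
Roth contribution: $100.24
Vision insurance premium: $54.59
Total deductions = $95.55 + $124.74 + $245.59 + $42.57 + $13.24 + $20.02 + $100.24 + $54.59 = $696.54
Net pay = $1,654.82 − $696.54 = $958.28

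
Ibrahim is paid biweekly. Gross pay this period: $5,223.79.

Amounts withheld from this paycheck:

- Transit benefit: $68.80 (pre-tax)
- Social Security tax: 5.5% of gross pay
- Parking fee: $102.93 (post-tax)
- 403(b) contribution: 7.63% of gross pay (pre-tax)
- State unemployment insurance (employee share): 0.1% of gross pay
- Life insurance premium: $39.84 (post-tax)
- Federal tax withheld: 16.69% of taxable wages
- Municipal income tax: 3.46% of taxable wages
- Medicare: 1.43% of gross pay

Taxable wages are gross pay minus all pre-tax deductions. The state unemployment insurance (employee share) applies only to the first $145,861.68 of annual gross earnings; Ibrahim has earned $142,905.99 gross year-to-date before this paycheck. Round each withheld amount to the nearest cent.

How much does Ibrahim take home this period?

$3,290.26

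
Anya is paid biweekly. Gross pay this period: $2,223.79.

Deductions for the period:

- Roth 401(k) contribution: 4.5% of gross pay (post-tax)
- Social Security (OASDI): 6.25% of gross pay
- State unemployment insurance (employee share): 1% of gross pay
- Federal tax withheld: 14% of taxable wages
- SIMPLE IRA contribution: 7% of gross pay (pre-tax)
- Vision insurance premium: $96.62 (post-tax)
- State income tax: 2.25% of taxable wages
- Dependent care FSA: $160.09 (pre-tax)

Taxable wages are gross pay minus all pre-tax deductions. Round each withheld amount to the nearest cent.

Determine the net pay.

$1,240.06

SIMPLE IRA contribution: $2,223.79 × 0.07 = $155.67
Dependent care FSA: $160.09
Pre-tax total = $155.67 + $160.09 = $315.76
Taxable wages = $2,223.79 − $315.76 = $1,908.03
State income tax: $1,908.03 × 0.0225 = $42.93
Federal tax withheld: $1,908.03 × 0.14 = $267.12
Social Security (OASDI): $2,223.79 × 0.0625 = $138.99
State unemployment insurance (employee share): $2,223.79 × 0.01 = $22.24
Vision insurance premium: $96.62
Roth 401(k) contribution: $2,223.79 × 0.045 = $100.07
Total deductions = $155.67 + $160.09 + $42.93 + $267.12 + $138.99 + $22.24 + $96.62 + $100.07 = $983.73
Net pay = $2,223.79 − $983.73 = $1,240.06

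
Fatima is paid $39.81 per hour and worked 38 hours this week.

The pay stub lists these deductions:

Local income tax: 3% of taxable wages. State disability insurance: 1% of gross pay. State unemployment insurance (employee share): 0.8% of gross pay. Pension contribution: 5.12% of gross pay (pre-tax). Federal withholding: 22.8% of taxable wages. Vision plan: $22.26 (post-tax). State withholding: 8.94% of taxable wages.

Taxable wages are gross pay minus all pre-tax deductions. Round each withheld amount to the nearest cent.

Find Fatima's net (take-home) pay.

Gross pay: 38 × $39.81 = $1,512.78
Pension contribution: $1,512.78 × 0.0512 = $77.45
Taxable wages = $1,512.78 − $77.45 = $1,435.33
State withholding: $1,435.33 × 0.0894 = $128.32
Federal withholding: $1,435.33 × 0.228 = $327.26
Local income tax: $1,435.33 × 0.03 = $43.06
State unemployment insurance (employee share): $1,512.78 × 0.008 = $12.10
State disability insurance: $1,512.78 × 0.01 = $15.13
Vision plan: $22.26
Total deductions = $77.45 + $128.32 + $327.26 + $43.06 + $12.10 + $15.13 + $22.26 = $625.58
Net pay = $1,512.78 − $625.58 = $887.20

$887.20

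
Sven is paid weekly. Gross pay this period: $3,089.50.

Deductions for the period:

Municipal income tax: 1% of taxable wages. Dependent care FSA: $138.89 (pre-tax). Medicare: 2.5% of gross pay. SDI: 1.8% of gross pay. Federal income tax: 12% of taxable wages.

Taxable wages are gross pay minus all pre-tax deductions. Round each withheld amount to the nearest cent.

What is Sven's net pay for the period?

Dependent care FSA: $138.89
Taxable wages = $3,089.50 − $138.89 = $2,950.61
Municipal income tax: $2,950.61 × 0.01 = $29.51
Federal income tax: $2,950.61 × 0.12 = $354.07
Medicare: $3,089.50 × 0.025 = $77.24
SDI: $3,089.50 × 0.018 = $55.61
Total deductions = $138.89 + $29.51 + $354.07 + $77.24 + $55.61 = $655.32
Net pay = $3,089.50 − $655.32 = $2,434.18

$2,434.18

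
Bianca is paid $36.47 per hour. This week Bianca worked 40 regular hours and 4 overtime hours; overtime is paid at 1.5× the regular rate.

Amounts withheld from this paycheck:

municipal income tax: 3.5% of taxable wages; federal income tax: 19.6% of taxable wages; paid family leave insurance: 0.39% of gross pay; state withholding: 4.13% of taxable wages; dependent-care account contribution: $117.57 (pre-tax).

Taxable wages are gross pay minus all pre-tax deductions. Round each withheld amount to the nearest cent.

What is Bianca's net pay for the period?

$1,128.71

Regular pay: 40 × $36.47 = $1,458.80
Overtime pay: 4 × $36.47 × 1.5 = $218.82
Gross pay = $1,458.80 + $218.82 = $1,677.62
Dependent-care account contribution: $117.57
Taxable wages = $1,677.62 − $117.57 = $1,560.05
State withholding: $1,560.05 × 0.0413 = $64.43
Municipal income tax: $1,560.05 × 0.035 = $54.60
Federal income tax: $1,560.05 × 0.196 = $305.77
Paid family leave insurance: $1,677.62 × 0.0039 = $6.54
Total deductions = $117.57 + $64.43 + $54.60 + $305.77 + $6.54 = $548.91
Net pay = $1,677.62 − $548.91 = $1,128.71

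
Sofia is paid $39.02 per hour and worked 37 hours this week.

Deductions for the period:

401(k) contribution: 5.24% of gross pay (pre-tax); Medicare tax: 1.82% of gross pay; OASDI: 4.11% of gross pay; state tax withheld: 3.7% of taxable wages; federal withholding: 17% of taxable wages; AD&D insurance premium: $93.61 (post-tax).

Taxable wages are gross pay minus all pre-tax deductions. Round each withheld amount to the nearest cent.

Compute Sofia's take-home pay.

Gross pay: 37 × $39.02 = $1443.74
401(k) contribution: $1443.74 × 0.0524 = $75.65
Taxable wages = $1443.74 − $75.65 = $1368.09
State tax withheld: $1368.09 × 0.037 = $50.62
Federal withholding: $1368.09 × 0.17 = $232.58
Medicare tax: $1443.74 × 0.0182 = $26.28
OASDI: $1443.74 × 0.0411 = $59.34
AD&D insurance premium: $93.61
Total deductions = $75.65 + $50.62 + $232.58 + $26.28 + $59.34 + $93.61 = $538.08
Net pay = $1443.74 − $538.08 = $905.66

$905.66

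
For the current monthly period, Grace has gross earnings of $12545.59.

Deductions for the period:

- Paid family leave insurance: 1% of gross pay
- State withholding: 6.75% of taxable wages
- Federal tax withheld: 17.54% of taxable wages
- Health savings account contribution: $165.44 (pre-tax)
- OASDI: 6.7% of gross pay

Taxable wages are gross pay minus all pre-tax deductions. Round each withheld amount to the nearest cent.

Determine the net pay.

Health savings account contribution: $165.44
Taxable wages = $12545.59 − $165.44 = $12380.15
State withholding: $12380.15 × 0.0675 = $835.66
Federal tax withheld: $12380.15 × 0.1754 = $2171.48
Paid family leave insurance: $12545.59 × 0.01 = $125.46
OASDI: $12545.59 × 0.067 = $840.55
Total deductions = $165.44 + $835.66 + $2171.48 + $125.46 + $840.55 = $4138.59
Net pay = $12545.59 − $4138.59 = $8407.00

$8407.00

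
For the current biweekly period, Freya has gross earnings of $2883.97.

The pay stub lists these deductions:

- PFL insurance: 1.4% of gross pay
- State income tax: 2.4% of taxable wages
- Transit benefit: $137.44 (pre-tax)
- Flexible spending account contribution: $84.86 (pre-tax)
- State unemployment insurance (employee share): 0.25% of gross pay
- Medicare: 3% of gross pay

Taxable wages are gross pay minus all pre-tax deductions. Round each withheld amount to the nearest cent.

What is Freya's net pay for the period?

$2463.68

Transit benefit: $137.44
Flexible spending account contribution: $84.86
Pre-tax total = $137.44 + $84.86 = $222.30
Taxable wages = $2883.97 − $222.30 = $2661.67
State income tax: $2661.67 × 0.024 = $63.88
Medicare: $2883.97 × 0.03 = $86.52
PFL insurance: $2883.97 × 0.014 = $40.38
State unemployment insurance (employee share): $2883.97 × 0.0025 = $7.21
Total deductions = $137.44 + $84.86 + $63.88 + $86.52 + $40.38 + $7.21 = $420.29
Net pay = $2883.97 − $420.29 = $2463.68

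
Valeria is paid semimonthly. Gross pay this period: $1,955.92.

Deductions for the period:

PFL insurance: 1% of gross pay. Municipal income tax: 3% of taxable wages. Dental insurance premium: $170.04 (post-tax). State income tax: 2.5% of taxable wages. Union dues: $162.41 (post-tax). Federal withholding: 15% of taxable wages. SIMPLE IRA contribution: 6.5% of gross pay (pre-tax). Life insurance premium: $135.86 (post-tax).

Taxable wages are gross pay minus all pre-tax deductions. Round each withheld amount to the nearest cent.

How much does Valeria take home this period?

SIMPLE IRA contribution: $1,955.92 × 0.065 = $127.13
Taxable wages = $1,955.92 − $127.13 = $1,828.79
Municipal income tax: $1,828.79 × 0.03 = $54.86
State income tax: $1,828.79 × 0.025 = $45.72
Federal withholding: $1,828.79 × 0.15 = $274.32
PFL insurance: $1,955.92 × 0.01 = $19.56
Union dues: $162.41
Dental insurance premium: $170.04
Life insurance premium: $135.86
Total deductions = $127.13 + $54.86 + $45.72 + $274.32 + $19.56 + $162.41 + $170.04 + $135.86 = $989.90
Net pay = $1,955.92 − $989.90 = $966.02

$966.02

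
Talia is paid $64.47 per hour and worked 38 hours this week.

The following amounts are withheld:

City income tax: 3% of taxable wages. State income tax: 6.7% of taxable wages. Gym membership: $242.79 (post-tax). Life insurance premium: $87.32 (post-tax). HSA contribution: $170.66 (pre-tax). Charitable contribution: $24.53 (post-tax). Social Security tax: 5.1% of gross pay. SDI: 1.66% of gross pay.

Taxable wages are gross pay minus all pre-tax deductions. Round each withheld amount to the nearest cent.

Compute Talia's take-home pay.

$1,537.86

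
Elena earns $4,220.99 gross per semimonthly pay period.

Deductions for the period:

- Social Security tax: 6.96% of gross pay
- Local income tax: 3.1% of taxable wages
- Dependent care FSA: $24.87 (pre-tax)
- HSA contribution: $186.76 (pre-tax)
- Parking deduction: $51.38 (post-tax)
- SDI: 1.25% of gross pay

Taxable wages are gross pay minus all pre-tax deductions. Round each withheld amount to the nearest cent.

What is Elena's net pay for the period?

$3,487.15

HSA contribution: $186.76
Dependent care FSA: $24.87
Pre-tax total = $186.76 + $24.87 = $211.63
Taxable wages = $4,220.99 − $211.63 = $4,009.36
Local income tax: $4,009.36 × 0.031 = $124.29
SDI: $4,220.99 × 0.0125 = $52.76
Social Security tax: $4,220.99 × 0.0696 = $293.78
Parking deduction: $51.38
Total deductions = $186.76 + $24.87 + $124.29 + $52.76 + $293.78 + $51.38 = $733.84
Net pay = $4,220.99 − $733.84 = $3,487.15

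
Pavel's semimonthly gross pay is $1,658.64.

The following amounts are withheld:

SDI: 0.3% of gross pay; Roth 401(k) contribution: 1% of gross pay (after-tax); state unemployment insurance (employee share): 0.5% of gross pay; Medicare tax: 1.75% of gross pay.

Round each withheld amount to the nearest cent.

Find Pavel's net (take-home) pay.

$1,599.75

State unemployment insurance (employee share): $1,658.64 × 0.005 = $8.29
SDI: $1,658.64 × 0.003 = $4.98
Medicare tax: $1,658.64 × 0.0175 = $29.03
Roth 401(k) contribution: $1,658.64 × 0.01 = $16.59
Total deductions = $8.29 + $4.98 + $29.03 + $16.59 = $58.89
Net pay = $1,658.64 − $58.89 = $1,599.75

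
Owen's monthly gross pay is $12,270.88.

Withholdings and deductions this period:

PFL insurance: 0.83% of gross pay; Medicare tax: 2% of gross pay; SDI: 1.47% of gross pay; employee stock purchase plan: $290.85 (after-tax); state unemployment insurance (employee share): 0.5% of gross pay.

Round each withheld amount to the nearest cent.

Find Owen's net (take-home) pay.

$11,391.03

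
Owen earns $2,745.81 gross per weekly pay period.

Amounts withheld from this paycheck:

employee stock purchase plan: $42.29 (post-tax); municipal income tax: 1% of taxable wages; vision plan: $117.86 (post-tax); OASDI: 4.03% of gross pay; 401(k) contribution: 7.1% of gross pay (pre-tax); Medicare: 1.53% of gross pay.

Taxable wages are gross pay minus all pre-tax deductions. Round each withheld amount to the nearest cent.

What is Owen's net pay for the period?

$2,212.53

401(k) contribution: $2,745.81 × 0.071 = $194.95
Taxable wages = $2,745.81 − $194.95 = $2,550.86
Municipal income tax: $2,550.86 × 0.01 = $25.51
OASDI: $2,745.81 × 0.0403 = $110.66
Medicare: $2,745.81 × 0.0153 = $42.01
Vision plan: $117.86
Employee stock purchase plan: $42.29
Total deductions = $194.95 + $25.51 + $110.66 + $42.01 + $117.86 + $42.29 = $533.28
Net pay = $2,745.81 − $533.28 = $2,212.53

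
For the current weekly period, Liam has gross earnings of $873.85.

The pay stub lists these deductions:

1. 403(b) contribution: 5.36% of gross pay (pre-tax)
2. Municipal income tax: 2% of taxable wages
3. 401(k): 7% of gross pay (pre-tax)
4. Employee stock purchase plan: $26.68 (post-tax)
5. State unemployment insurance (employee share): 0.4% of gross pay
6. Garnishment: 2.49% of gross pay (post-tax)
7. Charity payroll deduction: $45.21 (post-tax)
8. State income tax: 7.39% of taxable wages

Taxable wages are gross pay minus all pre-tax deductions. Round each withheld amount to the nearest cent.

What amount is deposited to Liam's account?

$596.77

403(b) contribution: $873.85 × 0.0536 = $46.84
401(k): $873.85 × 0.07 = $61.17
Pre-tax total = $46.84 + $61.17 = $108.01
Taxable wages = $873.85 − $108.01 = $765.84
Municipal income tax: $765.84 × 0.02 = $15.32
State income tax: $765.84 × 0.0739 = $56.60
State unemployment insurance (employee share): $873.85 × 0.004 = $3.50
Employee stock purchase plan: $26.68
Charity payroll deduction: $45.21
Garnishment: $873.85 × 0.0249 = $21.76
Total deductions = $46.84 + $61.17 + $15.32 + $56.60 + $3.50 + $26.68 + $45.21 + $21.76 = $277.08
Net pay = $873.85 − $277.08 = $596.77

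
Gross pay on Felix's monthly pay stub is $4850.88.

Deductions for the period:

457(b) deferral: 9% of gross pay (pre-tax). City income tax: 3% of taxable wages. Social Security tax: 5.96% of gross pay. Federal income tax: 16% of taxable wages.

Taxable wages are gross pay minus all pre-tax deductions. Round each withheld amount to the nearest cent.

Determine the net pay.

$3286.47

457(b) deferral: $4850.88 × 0.09 = $436.58
Taxable wages = $4850.88 − $436.58 = $4414.30
Federal income tax: $4414.30 × 0.16 = $706.29
City income tax: $4414.30 × 0.03 = $132.43
Social Security tax: $4850.88 × 0.0596 = $289.11
Total deductions = $436.58 + $706.29 + $132.43 + $289.11 = $1564.41
Net pay = $4850.88 − $1564.41 = $3286.47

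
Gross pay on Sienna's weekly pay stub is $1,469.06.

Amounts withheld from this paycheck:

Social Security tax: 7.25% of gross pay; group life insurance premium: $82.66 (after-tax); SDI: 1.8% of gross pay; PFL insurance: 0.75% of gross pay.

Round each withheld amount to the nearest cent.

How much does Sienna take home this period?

SDI: $1,469.06 × 0.018 = $26.44
Social Security tax: $1,469.06 × 0.0725 = $106.51
PFL insurance: $1,469.06 × 0.0075 = $11.02
Group life insurance premium: $82.66
Total deductions = $26.44 + $106.51 + $11.02 + $82.66 = $226.63
Net pay = $1,469.06 − $226.63 = $1,242.43

$1,242.43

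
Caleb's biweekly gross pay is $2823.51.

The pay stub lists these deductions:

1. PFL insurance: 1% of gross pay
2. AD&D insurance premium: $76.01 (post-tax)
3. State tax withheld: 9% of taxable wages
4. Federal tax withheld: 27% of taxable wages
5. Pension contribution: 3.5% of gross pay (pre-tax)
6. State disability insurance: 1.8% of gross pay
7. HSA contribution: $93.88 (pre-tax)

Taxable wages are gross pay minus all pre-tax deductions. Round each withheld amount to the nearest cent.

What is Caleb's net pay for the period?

$1528.65

Pension contribution: $2823.51 × 0.035 = $98.82
HSA contribution: $93.88
Pre-tax total = $98.82 + $93.88 = $192.70
Taxable wages = $2823.51 − $192.70 = $2630.81
State tax withheld: $2630.81 × 0.09 = $236.77
Federal tax withheld: $2630.81 × 0.27 = $710.32
State disability insurance: $2823.51 × 0.018 = $50.82
PFL insurance: $2823.51 × 0.01 = $28.24
AD&D insurance premium: $76.01
Total deductions = $98.82 + $93.88 + $236.77 + $710.32 + $50.82 + $28.24 + $76.01 = $1294.86
Net pay = $2823.51 − $1294.86 = $1528.65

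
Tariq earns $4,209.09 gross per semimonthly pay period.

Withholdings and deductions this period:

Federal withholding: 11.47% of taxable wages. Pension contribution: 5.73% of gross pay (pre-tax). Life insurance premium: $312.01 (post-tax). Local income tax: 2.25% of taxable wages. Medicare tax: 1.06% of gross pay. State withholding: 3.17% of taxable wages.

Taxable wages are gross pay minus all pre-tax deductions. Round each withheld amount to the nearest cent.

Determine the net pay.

Pension contribution: $4,209.09 × 0.0573 = $241.18
Taxable wages = $4,209.09 − $241.18 = $3,967.91
State withholding: $3,967.91 × 0.0317 = $125.78
Local income tax: $3,967.91 × 0.0225 = $89.28
Federal withholding: $3,967.91 × 0.1147 = $455.12
Medicare tax: $4,209.09 × 0.0106 = $44.62
Life insurance premium: $312.01
Total deductions = $241.18 + $125.78 + $89.28 + $455.12 + $44.62 + $312.01 = $1,267.99
Net pay = $4,209.09 − $1,267.99 = $2,941.10

$2,941.10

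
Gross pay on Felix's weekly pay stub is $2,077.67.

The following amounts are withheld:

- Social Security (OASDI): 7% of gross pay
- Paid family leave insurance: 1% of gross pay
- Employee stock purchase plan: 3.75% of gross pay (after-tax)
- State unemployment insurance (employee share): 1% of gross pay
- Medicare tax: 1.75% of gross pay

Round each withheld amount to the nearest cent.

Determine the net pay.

State unemployment insurance (employee share): $2,077.67 × 0.01 = $20.78
Social Security (OASDI): $2,077.67 × 0.07 = $145.44
Medicare tax: $2,077.67 × 0.0175 = $36.36
Paid family leave insurance: $2,077.67 × 0.01 = $20.78
Employee stock purchase plan: $2,077.67 × 0.0375 = $77.91
Total deductions = $20.78 + $145.44 + $36.36 + $20.78 + $77.91 = $301.27
Net pay = $2,077.67 − $301.27 = $1,776.40

$1,776.40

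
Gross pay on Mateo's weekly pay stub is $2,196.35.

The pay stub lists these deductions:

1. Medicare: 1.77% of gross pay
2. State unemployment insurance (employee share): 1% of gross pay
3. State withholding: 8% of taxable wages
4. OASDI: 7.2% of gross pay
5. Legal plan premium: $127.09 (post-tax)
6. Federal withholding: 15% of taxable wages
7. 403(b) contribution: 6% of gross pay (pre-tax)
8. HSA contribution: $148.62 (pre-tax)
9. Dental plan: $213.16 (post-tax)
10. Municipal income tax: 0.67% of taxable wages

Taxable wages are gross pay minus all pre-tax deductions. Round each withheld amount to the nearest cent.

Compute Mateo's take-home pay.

$903.21

403(b) contribution: $2,196.35 × 0.06 = $131.78
HSA contribution: $148.62
Pre-tax total = $131.78 + $148.62 = $280.40
Taxable wages = $2,196.35 − $280.40 = $1,915.95
Municipal income tax: $1,915.95 × 0.0067 = $12.84
State withholding: $1,915.95 × 0.08 = $153.28
Federal withholding: $1,915.95 × 0.15 = $287.39
OASDI: $2,196.35 × 0.072 = $158.14
Medicare: $2,196.35 × 0.0177 = $38.88
State unemployment insurance (employee share): $2,196.35 × 0.01 = $21.96
Legal plan premium: $127.09
Dental plan: $213.16
Total deductions = $131.78 + $148.62 + $12.84 + $153.28 + $287.39 + $158.14 + $38.88 + $21.96 + $127.09 + $213.16 = $1,293.14
Net pay = $2,196.35 − $1,293.14 = $903.21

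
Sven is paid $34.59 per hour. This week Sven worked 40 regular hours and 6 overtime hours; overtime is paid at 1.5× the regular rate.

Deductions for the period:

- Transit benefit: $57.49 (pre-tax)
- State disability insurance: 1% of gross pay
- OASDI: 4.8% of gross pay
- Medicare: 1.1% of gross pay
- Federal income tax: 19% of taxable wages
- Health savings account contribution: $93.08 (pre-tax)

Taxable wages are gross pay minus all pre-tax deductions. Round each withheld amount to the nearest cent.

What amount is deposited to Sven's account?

$1,133.97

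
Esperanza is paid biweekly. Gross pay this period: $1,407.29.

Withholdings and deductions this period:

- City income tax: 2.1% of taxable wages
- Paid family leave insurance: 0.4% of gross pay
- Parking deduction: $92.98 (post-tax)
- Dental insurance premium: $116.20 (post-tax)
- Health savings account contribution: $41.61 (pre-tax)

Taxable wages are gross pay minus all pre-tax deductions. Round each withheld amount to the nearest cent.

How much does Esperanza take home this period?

Health savings account contribution: $41.61
Taxable wages = $1,407.29 − $41.61 = $1,365.68
City income tax: $1,365.68 × 0.021 = $28.68
Paid family leave insurance: $1,407.29 × 0.004 = $5.63
Parking deduction: $92.98
Dental insurance premium: $116.20
Total deductions = $41.61 + $28.68 + $5.63 + $92.98 + $116.20 = $285.10
Net pay = $1,407.29 − $285.10 = $1,122.19

$1,122.19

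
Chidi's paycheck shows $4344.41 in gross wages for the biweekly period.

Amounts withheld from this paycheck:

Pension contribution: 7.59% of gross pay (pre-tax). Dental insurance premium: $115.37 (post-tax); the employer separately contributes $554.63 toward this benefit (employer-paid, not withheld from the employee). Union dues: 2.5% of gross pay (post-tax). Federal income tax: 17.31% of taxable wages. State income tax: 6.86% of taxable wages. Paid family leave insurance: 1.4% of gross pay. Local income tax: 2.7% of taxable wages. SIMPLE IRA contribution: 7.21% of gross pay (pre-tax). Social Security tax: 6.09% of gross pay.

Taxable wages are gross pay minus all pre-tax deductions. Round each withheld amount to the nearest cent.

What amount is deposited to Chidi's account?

$2157.49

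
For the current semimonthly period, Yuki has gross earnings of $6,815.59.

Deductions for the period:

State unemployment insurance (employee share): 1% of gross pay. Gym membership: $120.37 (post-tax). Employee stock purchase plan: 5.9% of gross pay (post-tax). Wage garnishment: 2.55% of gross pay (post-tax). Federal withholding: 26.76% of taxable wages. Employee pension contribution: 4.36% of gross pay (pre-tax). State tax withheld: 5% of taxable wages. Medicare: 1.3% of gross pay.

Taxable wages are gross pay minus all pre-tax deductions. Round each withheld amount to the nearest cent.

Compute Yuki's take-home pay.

$3,595.13

Employee pension contribution: $6,815.59 × 0.0436 = $297.16
Taxable wages = $6,815.59 − $297.16 = $6,518.43
Federal withholding: $6,518.43 × 0.2676 = $1,744.33
State tax withheld: $6,518.43 × 0.05 = $325.92
Medicare: $6,815.59 × 0.013 = $88.60
State unemployment insurance (employee share): $6,815.59 × 0.01 = $68.16
Employee stock purchase plan: $6,815.59 × 0.059 = $402.12
Gym membership: $120.37
Wage garnishment: $6,815.59 × 0.0255 = $173.80
Total deductions = $297.16 + $1,744.33 + $325.92 + $88.60 + $68.16 + $402.12 + $120.37 + $173.80 = $3,220.46
Net pay = $6,815.59 − $3,220.46 = $3,595.13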